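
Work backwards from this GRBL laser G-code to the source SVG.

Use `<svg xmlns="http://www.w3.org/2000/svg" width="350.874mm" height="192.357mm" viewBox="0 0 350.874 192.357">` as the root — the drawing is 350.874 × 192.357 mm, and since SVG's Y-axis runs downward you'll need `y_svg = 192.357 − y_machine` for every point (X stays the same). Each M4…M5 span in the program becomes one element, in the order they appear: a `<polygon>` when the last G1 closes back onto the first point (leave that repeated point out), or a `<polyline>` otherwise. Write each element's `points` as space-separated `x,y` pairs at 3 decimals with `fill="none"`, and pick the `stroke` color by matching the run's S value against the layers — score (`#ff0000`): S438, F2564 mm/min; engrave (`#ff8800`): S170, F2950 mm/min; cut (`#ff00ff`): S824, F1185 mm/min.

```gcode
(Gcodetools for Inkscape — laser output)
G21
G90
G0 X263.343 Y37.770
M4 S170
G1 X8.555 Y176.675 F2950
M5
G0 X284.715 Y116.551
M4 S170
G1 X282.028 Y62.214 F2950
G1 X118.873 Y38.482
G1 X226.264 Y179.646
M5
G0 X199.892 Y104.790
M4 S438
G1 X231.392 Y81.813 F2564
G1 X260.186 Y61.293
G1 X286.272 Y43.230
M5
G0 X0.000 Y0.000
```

Machine Y-up, SVG Y-down with viewBox height 192.357, so y_svg = 192.357 − y_machine; X carries over.

Run 1: S170 ⇒ engrave layer `#ff8800`. The run is open, so emit a `<polyline>` with points (Y-flipped): 263.343,154.587 8.555,15.682.

Run 2: power S170 maps to stroke `#ff8800` (engrave). The run is open, so emit a `<polyline>` with points (Y-flipped): 284.715,75.806 282.028,130.143 118.873,153.875 226.264,12.711.

Run 3: the run's S438 means `#ff0000` (score). The run is open, so emit a `<polyline>` with points (Y-flipped): 199.892,87.567 231.392,110.544 260.186,131.064 286.272,149.127.

<svg xmlns="http://www.w3.org/2000/svg" width="350.874mm" height="192.357mm" viewBox="0 0 350.874 192.357">
  <polyline points="263.343,154.587 8.555,15.682" fill="none" stroke="#ff8800"/>
  <polyline points="284.715,75.806 282.028,130.143 118.873,153.875 226.264,12.711" fill="none" stroke="#ff8800"/>
  <polyline points="199.892,87.567 231.392,110.544 260.186,131.064 286.272,149.127" fill="none" stroke="#ff0000"/>
</svg>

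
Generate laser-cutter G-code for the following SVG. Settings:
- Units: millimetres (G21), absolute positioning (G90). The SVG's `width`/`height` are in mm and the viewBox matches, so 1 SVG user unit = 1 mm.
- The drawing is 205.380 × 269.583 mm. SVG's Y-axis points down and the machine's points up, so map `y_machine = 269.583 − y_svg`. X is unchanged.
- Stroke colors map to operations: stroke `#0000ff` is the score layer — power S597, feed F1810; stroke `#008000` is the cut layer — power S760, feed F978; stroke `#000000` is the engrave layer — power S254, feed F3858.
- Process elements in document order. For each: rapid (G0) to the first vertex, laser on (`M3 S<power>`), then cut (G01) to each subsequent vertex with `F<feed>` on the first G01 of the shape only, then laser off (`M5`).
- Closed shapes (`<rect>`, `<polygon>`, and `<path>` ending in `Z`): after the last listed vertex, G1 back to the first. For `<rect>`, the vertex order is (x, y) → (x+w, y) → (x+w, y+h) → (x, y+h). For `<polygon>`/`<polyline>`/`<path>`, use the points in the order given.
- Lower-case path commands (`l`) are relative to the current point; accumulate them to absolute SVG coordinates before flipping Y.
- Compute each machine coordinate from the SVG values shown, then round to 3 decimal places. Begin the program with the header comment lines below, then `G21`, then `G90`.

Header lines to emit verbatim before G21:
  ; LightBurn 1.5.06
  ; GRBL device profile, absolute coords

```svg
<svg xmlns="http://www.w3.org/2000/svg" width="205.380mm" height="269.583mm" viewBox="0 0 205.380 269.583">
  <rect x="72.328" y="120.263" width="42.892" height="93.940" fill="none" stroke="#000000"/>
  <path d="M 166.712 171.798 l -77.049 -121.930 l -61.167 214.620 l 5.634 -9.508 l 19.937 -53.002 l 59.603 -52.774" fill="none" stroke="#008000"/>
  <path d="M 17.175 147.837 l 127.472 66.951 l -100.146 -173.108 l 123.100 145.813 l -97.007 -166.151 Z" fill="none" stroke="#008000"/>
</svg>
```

viewBox `0 0 205.380 269.583` with mm width/height → 1 unit = 1 mm. Flip: y_m = 269.583 − y_svg.

**Shape 1** — `<rect>` rectangle, stroke `#000000` → engrave (S254, F3858). Machine vertices: (72.328,149.320) → (115.220,149.320) → (115.220,55.380) → (72.328,55.380) → (72.328,149.320). Closed: final G1 returns to the first vertex.

**Shape 2** — `<path>` open polyline, stroke `#008000` → cut (S760, F978). Machine vertices: (166.712,97.785) → (89.663,219.715) → (28.496,5.095) → (34.130,14.603) → (54.067,67.605) → (113.670,120.379). Open path.

**Shape 3** — `<path>` closed polygon, stroke `#008000` → cut (S760, F978). Machine vertices: (17.175,121.746) → (144.647,54.795) → (44.501,227.903) → (167.601,82.090) → (70.594,248.241) → (17.175,121.746). Closed: final G1 returns to the first vertex.

; LightBurn 1.5.06
; GRBL device profile, absolute coords
G21
G90
G0 X72.328 Y149.320
M3 S254
G01 X115.220 Y149.320 F3858
G01 X115.220 Y55.380
G01 X72.328 Y55.380
G01 X72.328 Y149.320
M5
G0 X166.712 Y97.785
M3 S760
G01 X89.663 Y219.715 F978
G01 X28.496 Y5.095
G01 X34.130 Y14.603
G01 X54.067 Y67.605
G01 X113.670 Y120.379
M5
G0 X17.175 Y121.746
M3 S760
G01 X144.647 Y54.795 F978
G01 X44.501 Y227.903
G01 X167.601 Y82.090
G01 X70.594 Y248.241
G01 X17.175 Y121.746
M5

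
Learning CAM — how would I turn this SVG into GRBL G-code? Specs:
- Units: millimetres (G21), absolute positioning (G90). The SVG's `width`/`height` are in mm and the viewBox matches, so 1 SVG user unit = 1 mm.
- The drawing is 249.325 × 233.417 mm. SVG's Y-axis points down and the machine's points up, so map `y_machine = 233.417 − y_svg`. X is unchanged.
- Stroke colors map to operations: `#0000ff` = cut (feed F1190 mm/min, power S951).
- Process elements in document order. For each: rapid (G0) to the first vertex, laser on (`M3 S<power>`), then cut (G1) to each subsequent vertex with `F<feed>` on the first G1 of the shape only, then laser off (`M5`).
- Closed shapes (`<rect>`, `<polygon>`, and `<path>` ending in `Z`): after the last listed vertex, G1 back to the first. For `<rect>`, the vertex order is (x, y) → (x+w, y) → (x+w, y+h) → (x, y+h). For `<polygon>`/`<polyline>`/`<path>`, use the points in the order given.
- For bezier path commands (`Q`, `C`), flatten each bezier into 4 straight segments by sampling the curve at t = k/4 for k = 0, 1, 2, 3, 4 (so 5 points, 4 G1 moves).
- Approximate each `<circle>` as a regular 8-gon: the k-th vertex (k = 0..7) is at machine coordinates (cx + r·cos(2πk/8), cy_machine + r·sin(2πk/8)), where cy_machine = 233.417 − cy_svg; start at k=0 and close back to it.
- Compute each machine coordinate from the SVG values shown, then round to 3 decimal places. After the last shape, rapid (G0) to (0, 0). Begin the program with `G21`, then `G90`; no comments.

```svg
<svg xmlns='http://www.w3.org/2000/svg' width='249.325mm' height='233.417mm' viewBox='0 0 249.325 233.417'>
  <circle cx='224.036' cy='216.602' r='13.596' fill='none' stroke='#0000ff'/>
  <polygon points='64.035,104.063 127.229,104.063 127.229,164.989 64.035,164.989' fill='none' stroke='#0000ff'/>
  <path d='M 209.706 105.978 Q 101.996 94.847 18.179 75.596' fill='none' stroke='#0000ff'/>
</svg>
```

G21
G90
G0 X237.632 Y16.815
M3 S951
G1 X233.650 Y26.429 F1190
G1 X224.036 Y30.411
G1 X214.422 Y26.429
G1 X210.440 Y16.815
G1 X214.422 Y7.201
G1 X224.036 Y3.219
G1 X233.650 Y7.201
G1 X237.632 Y16.815
M5
G0 X64.035 Y129.354
M3 S951
G1 X127.229 Y129.354 F1190
G1 X127.229 Y68.428
G1 X64.035 Y68.428
G1 X64.035 Y129.354
M5
G0 X209.706 Y127.439
M3 S951
G1 X157.344 Y133.512 F1190
G1 X107.969 Y140.600
G1 X61.581 Y148.703
G1 X18.179 Y157.821
M5
G0 X0.000 Y0.000

Since the viewBox matches the mm dimensions, user units are millimetres directly. The only transform is the Y-flip y_m = 233.417 − y_svg.

Shape 1 is a circle drawn with `<circle>`. Its stroke #0000ff means cut at S951, F1190. After flipping Y the toolpath is (237.632,16.815) → (233.650,26.429) → (224.036,30.411) → (214.422,26.429) → (210.440,16.815) → (214.422,7.201) → (224.036,3.219) → (233.650,7.201) → (237.632,16.815), returning to the start.

Shape 2 is a rectangle drawn with `<polygon>`. Its stroke #0000ff means cut at S951, F1190. After flipping Y the toolpath is (64.035,129.354) → (127.229,129.354) → (127.229,68.428) → (64.035,68.428) → (64.035,129.354), returning to the start.

Shape 3 is a quadratic bezier drawn with `<path>`. Its stroke #0000ff means cut at S951, F1190. After flipping Y the toolpath is (209.706,127.439) → (157.344,133.512) → (107.969,140.600) → (61.581,148.703) → (18.179,157.821).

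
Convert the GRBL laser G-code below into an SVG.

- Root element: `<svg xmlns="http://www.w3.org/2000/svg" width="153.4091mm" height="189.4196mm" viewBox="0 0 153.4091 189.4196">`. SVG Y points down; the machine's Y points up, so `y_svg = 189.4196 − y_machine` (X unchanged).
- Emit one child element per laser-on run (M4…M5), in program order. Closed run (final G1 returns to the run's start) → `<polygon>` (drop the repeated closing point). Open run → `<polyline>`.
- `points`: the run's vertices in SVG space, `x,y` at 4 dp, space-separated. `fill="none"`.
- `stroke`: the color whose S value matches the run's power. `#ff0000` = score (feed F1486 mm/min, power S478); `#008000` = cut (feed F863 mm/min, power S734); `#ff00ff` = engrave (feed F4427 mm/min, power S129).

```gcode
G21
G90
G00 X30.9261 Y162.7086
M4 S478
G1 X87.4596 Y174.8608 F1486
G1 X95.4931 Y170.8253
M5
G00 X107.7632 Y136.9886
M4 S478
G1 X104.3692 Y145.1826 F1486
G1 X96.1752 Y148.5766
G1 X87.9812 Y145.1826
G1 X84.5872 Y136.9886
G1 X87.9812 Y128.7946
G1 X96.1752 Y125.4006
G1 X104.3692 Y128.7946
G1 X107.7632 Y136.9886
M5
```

y_svg = 189.4196 − y_m. Every run uses S478, so all elements get stroke `#ff0000` (score).

[1] open run; points: 30.9261,26.7110 87.4596,14.5588 95.4931,18.5943

[2] closed run; points: 107.7632,52.4310 104.3692,44.2370 96.1752,40.8430 87.9812,44.2370 84.5872,52.4310 87.9812,60.6250 96.1752,64.0190 104.3692,60.6250

<svg xmlns="http://www.w3.org/2000/svg" width="153.4091mm" height="189.4196mm" viewBox="0 0 153.4091 189.4196">
  <polyline points="30.9261,26.7110 87.4596,14.5588 95.4931,18.5943" fill="none" stroke="#ff0000"/>
  <polygon points="107.7632,52.4310 104.3692,44.2370 96.1752,40.8430 87.9812,44.2370 84.5872,52.4310 87.9812,60.6250 96.1752,64.0190 104.3692,60.6250" fill="none" stroke="#ff0000"/>
</svg>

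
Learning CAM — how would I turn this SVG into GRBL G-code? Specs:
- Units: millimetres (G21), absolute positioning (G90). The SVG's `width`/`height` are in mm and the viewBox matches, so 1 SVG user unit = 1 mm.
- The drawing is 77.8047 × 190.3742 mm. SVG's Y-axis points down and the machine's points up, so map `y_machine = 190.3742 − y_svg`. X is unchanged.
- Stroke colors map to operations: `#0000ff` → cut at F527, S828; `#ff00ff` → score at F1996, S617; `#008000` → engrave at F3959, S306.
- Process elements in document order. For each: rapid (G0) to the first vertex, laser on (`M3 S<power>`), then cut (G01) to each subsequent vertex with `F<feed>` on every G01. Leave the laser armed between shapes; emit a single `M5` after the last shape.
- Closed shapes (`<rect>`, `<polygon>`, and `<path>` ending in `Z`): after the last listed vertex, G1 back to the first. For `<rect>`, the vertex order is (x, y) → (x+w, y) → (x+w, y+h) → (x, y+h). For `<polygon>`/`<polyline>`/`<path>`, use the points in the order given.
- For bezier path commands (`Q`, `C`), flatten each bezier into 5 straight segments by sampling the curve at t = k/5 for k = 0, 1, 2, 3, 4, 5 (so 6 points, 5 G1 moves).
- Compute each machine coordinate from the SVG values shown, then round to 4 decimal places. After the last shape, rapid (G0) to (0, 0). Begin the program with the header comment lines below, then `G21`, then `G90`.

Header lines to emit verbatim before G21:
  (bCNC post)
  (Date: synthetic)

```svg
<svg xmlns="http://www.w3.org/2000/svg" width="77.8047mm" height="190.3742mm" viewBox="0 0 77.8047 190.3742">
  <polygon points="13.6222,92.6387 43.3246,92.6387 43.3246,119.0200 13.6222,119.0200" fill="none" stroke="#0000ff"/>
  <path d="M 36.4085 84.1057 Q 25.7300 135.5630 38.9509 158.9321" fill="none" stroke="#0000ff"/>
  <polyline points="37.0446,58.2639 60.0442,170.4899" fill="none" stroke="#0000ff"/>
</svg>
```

(bCNC post)
(Date: synthetic)
G21
G90
G0 X13.6222 Y97.7355
M3 S828
G01 X43.3246 Y97.7355 F527
G01 X43.3246 Y71.3542 F527
G01 X13.6222 Y71.3542 F527
G01 X13.6222 Y97.7355 F527
G0 X36.4085 Y106.2685
M3 S828
G01 X33.0931 Y86.8091 F527
G01 X31.6896 Y69.5968 F527
G01 X32.1981 Y54.6315 F527
G01 X34.6185 Y41.9133 F527
G01 X38.9509 Y31.4421 F527
G0 X37.0446 Y132.1103
M3 S828
G01 X60.0442 Y19.8843 F527
M5
G0 X0.0000 Y0.0000

viewBox `0 0 77.8047 190.3742` with mm width/height → 1 unit = 1 mm. Flip: y_m = 190.3742 − y_svg.

**Shape 1** — `<polygon>` rectangle, stroke `#0000ff` → cut (S828, F527). Machine vertices: (13.6222,97.7355) → (43.3246,97.7355) → (43.3246,71.3542) → (13.6222,71.3542) → (13.6222,97.7355). Closed: final G1 returns to the first vertex.

**Shape 2** — `<path>` quadratic bezier, stroke `#0000ff` → cut (S828, F527). Control points (SVG): P0=(36.4085,84.1057), P1=(25.7300,135.5630), P2=(38.9509,158.9321); sampled at t=k/5. Machine vertices: (36.4085,106.2685) → (33.0931,86.8091) → (31.6896,69.5968) → (32.1981,54.6315) → (34.6185,41.9133) → (38.9509,31.4421). Open path.

**Shape 3** — `<polyline>` line segment, stroke `#0000ff` → cut (S828, F527). Machine vertices: (37.0446,132.1103) → (60.0442,19.8843). Open path.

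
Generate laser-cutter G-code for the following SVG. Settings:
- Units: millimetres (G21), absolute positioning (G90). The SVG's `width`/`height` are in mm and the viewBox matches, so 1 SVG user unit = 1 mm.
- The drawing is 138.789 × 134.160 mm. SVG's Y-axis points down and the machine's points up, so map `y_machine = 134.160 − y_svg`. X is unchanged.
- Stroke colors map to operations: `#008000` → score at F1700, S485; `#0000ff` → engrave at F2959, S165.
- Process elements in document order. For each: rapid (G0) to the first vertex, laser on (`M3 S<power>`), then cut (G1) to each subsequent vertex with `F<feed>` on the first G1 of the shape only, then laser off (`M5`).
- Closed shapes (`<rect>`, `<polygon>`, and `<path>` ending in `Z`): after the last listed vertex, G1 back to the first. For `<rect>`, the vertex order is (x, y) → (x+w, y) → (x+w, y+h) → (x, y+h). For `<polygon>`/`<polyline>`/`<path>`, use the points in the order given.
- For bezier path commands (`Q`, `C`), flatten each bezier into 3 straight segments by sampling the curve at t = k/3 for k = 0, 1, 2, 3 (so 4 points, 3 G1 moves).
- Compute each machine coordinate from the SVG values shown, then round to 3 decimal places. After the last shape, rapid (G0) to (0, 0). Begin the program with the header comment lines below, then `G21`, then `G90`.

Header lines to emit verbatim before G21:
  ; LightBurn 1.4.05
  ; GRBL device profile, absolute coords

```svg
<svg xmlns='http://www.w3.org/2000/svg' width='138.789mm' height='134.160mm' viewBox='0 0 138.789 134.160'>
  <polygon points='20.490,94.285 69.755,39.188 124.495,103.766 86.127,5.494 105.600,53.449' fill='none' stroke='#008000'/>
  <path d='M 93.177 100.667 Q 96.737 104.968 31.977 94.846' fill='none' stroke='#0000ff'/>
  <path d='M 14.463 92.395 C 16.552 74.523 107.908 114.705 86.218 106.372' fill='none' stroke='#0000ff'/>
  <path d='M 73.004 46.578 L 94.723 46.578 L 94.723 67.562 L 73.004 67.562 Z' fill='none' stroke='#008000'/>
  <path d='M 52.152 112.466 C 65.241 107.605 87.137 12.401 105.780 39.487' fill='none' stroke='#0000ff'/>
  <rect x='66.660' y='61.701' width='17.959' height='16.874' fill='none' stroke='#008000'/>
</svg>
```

; LightBurn 1.4.05
; GRBL device profile, absolute coords
G21
G90
G0 X20.490 Y39.875
M3 S485
G1 X69.755 Y94.972 F1700
G1 X124.495 Y30.394
G1 X86.127 Y128.666
G1 X105.600 Y80.711
G1 X20.490 Y39.875
M5
G0 X93.177 Y33.493
M3 S165
G1 X87.959 Y32.228 F2959
G1 X67.559 Y34.169
G1 X31.977 Y39.314
M5
G0 X14.463 Y41.765
M3 S165
G1 X38.815 Y44.233 F2959
G1 X77.719 Y31.680
G1 X86.218 Y27.788
M5
G0 X73.004 Y87.582
M3 S485
G1 X94.723 Y87.582 F1700
G1 X94.723 Y66.598
G1 X73.004 Y66.598
G1 X73.004 Y87.582
M5
G0 X52.152 Y21.694
M3 S165
G1 X67.730 Y48.794 F2959
G1 X86.499 Y88.871
G1 X105.780 Y94.673
M5
G0 X66.660 Y72.459
M3 S485
G1 X84.619 Y72.459 F1700
G1 X84.619 Y55.585
G1 X66.660 Y55.585
G1 X66.660 Y72.459
M5
G0 X0.000 Y0.000

Since the viewBox matches the mm dimensions, user units are millimetres directly. The only transform is the Y-flip y_m = 134.160 − y_svg.

Shape 1 is a closed polygon drawn with `<polygon>`. Its stroke #008000 means score at S485, F1700. After flipping Y the toolpath is (20.490,39.875) → (69.755,94.972) → (124.495,30.394) → (86.127,128.666) → (105.600,80.711) → (20.490,39.875), returning to the start.

Shape 2 is a quadratic bezier drawn with `<path>`. Its stroke #0000ff means engrave at S165, F2959. After flipping Y the toolpath is (93.177,33.493) → (87.959,32.228) → (67.559,34.169) → (31.977,39.314).

Shape 3 is a cubic bezier drawn with `<path>`. Its stroke #0000ff means engrave at S165, F2959. After flipping Y the toolpath is (14.463,41.765) → (38.815,44.233) → (77.719,31.680) → (86.218,27.788).

Shape 4 is a rectangle drawn with `<path>`. Its stroke #008000 means score at S485, F1700. After flipping Y the toolpath is (73.004,87.582) → (94.723,87.582) → (94.723,66.598) → (73.004,66.598) → (73.004,87.582), returning to the start.

Shape 5 is a cubic bezier drawn with `<path>`. Its stroke #0000ff means engrave at S165, F2959. After flipping Y the toolpath is (52.152,21.694) → (67.730,48.794) → (86.499,88.871) → (105.780,94.673).

Shape 6 is a rectangle drawn with `<rect>`. Its stroke #008000 means score at S485, F1700. After flipping Y the toolpath is (66.660,72.459) → (84.619,72.459) → (84.619,55.585) → (66.660,55.585) → (66.660,72.459), returning to the start.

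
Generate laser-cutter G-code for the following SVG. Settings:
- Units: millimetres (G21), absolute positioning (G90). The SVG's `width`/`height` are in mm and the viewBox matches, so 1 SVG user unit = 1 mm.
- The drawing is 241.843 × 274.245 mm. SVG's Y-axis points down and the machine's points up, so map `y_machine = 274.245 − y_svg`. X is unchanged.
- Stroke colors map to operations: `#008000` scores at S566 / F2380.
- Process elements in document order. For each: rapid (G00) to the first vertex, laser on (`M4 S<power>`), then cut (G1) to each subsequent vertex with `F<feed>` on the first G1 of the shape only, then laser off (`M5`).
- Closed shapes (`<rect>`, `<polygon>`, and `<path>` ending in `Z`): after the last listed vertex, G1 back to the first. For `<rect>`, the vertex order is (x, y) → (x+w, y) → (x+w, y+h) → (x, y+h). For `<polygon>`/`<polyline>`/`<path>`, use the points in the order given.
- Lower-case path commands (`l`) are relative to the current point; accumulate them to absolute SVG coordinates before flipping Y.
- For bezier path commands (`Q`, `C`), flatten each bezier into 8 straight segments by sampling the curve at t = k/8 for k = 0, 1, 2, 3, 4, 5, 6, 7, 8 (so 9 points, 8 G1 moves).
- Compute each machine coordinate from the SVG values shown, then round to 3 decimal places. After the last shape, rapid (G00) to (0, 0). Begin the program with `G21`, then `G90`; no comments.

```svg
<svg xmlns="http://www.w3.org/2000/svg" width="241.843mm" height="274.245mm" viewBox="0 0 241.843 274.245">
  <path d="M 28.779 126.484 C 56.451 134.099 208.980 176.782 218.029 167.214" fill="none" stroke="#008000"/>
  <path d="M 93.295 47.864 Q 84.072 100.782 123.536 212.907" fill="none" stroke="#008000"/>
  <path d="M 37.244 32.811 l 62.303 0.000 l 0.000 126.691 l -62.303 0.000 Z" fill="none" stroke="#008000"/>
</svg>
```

viewBox `0 0 241.843 274.245` with mm width/height → 1 unit = 1 mm. Flip: y_m = 274.245 − y_svg.

**Shape 1** — `<path>` cubic bezier, stroke `#008000` → score (S566, F2380). Control points (SVG): P0=(28.779,126.484), P1=(56.451,134.099), P2=(208.980,176.782), P3=(218.029,167.214); sampled at t=k/8. Machine vertices: (28.779,147.761) → (44.485,143.432) → (68.751,136.839) → (98.433,129.005) → (130.388,120.952) → (161.469,113.706) → (188.533,108.288) → (208.434,105.722) → (218.029,107.031). Open path.

**Shape 2** — `<path>` quadratic bezier, stroke `#008000` → score (S566, F2380). Control points (SVG): P0=(93.295,47.864), P1=(84.072,100.782), P2=(123.536,212.907); sampled at t=k/8. Machine vertices: (93.295,226.381) → (91.750,212.226) → (91.726,196.222) → (93.224,178.367) → (96.244,158.661) → (100.785,137.106) → (106.847,113.700) → (114.431,88.444) → (123.536,61.338). Open path.

**Shape 3** — `<path>` rectangle, stroke `#008000` → score (S566, F2380). Machine vertices: (37.244,241.434) → (99.547,241.434) → (99.547,114.743) → (37.244,114.743) → (37.244,241.434). Closed: final G1 returns to the first vertex.

G21
G90
G00 X28.779 Y147.761
M4 S566
G1 X44.485 Y143.432 F2380
G1 X68.751 Y136.839
G1 X98.433 Y129.005
G1 X130.388 Y120.952
G1 X161.469 Y113.706
G1 X188.533 Y108.288
G1 X208.434 Y105.722
G1 X218.029 Y107.031
M5
G00 X93.295 Y226.381
M4 S566
G1 X91.750 Y212.226 F2380
G1 X91.726 Y196.222
G1 X93.224 Y178.367
G1 X96.244 Y158.661
G1 X100.785 Y137.106
G1 X106.847 Y113.700
G1 X114.431 Y88.444
G1 X123.536 Y61.338
M5
G00 X37.244 Y241.434
M4 S566
G1 X99.547 Y241.434 F2380
G1 X99.547 Y114.743
G1 X37.244 Y114.743
G1 X37.244 Y241.434
M5
G00 X0.000 Y0.000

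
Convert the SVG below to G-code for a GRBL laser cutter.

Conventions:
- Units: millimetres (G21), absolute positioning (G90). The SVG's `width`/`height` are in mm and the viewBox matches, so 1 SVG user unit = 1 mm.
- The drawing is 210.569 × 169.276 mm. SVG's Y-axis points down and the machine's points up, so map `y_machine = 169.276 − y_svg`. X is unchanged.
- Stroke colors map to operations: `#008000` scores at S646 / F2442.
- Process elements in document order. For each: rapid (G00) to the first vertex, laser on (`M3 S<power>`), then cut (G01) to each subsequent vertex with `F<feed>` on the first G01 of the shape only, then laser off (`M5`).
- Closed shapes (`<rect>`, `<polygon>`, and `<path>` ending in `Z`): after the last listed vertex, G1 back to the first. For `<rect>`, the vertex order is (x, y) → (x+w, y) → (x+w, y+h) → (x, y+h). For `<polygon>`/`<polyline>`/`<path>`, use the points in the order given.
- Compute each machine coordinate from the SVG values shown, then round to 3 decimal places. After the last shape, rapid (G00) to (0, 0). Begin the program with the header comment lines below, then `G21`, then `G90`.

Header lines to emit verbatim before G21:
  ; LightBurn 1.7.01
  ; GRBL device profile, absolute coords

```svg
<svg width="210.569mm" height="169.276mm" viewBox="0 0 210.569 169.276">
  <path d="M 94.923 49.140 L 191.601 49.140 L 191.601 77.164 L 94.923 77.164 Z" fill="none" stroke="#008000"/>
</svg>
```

1 u = 1 mm; y_m = 169.276 − y.

[1] `<path>` rectangle, #008000→score S646 F2442: (94.923,120.136) → (191.601,120.136) → (191.601,92.112) → (94.923,92.112) → (94.923,120.136) (closed)

; LightBurn 1.7.01
; GRBL device profile, absolute coords
G21
G90
G00 X94.923 Y120.136
M3 S646
G01 X191.601 Y120.136 F2442
G01 X191.601 Y92.112
G01 X94.923 Y92.112
G01 X94.923 Y120.136
M5
G00 X0.000 Y0.000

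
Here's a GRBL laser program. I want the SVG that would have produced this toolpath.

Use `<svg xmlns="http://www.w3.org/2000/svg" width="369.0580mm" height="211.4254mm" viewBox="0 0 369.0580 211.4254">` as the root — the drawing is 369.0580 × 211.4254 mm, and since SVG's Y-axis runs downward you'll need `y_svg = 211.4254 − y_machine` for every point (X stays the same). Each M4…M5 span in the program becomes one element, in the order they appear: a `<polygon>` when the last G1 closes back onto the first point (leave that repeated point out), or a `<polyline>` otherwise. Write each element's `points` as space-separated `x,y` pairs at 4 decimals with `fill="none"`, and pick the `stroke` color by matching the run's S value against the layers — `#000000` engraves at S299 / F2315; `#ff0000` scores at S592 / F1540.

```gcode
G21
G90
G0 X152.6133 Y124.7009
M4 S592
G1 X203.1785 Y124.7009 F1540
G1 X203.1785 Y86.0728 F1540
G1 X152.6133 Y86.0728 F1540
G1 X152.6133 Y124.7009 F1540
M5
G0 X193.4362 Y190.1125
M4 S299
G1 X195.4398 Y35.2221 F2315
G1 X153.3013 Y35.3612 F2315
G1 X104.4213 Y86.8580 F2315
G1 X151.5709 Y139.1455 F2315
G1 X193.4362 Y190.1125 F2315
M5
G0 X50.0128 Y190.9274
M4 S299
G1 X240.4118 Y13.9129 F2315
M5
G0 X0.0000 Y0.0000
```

<svg xmlns="http://www.w3.org/2000/svg" width="369.0580mm" height="211.4254mm" viewBox="0 0 369.0580 211.4254">
  <polygon points="152.6133,86.7245 203.1785,86.7245 203.1785,125.3526 152.6133,125.3526" fill="none" stroke="#ff0000"/>
  <polygon points="193.4362,21.3129 195.4398,176.2033 153.3013,176.0642 104.4213,124.5674 151.5709,72.2799" fill="none" stroke="#000000"/>
  <polyline points="50.0128,20.4980 240.4118,197.5125" fill="none" stroke="#000000"/>
</svg>

y_svg = 211.4254 − y_m.

[1] S592→`#ff0000` (score); closed run; points: 152.6133,86.7245 203.1785,86.7245 203.1785,125.3526 152.6133,125.3526

[2] S299→`#000000` (engrave); closed run; points: 193.4362,21.3129 195.4398,176.2033 153.3013,176.0642 104.4213,124.5674 151.5709,72.2799

[3] S299→`#000000` (engrave); open run; points: 50.0128,20.4980 240.4118,197.5125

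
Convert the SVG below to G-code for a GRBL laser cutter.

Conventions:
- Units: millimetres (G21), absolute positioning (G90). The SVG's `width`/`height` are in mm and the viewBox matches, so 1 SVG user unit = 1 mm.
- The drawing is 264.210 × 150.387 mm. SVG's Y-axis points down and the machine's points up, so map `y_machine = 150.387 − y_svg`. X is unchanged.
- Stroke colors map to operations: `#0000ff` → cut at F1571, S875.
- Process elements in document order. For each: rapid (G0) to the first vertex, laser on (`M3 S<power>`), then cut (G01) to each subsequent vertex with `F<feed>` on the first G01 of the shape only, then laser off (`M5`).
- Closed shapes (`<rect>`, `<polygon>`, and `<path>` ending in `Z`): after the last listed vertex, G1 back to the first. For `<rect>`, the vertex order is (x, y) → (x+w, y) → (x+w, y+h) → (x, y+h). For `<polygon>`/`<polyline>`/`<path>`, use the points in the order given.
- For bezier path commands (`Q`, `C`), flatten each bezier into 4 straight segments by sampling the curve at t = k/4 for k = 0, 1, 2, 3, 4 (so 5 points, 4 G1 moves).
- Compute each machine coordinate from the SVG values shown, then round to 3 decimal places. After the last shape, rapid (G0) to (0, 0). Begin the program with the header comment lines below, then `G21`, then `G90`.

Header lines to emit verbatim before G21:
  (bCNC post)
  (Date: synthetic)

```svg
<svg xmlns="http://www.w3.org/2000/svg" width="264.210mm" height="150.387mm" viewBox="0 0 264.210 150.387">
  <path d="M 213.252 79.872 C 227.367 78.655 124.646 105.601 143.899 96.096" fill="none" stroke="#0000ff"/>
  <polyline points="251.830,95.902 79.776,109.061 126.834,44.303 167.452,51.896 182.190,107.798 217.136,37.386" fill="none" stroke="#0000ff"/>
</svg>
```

(bCNC post)
(Date: synthetic)
G21
G90
G0 X213.252 Y70.515
M3 S875
G01 X205.663 Y67.157 F1571
G01 X176.649 Y59.295
G01 X148.598 Y52.987
G01 X143.899 Y54.291
M5
G0 X251.830 Y54.485
M3 S875
G01 X79.776 Y41.326 F1571
G01 X126.834 Y106.084
G01 X167.452 Y98.491
G01 X182.190 Y42.589
G01 X217.136 Y113.001
M5
G0 X0.000 Y0.000

1 u = 1 mm; y_m = 150.387 − y.

[1] `<path>` cubic bezier, #0000ff→cut S875 F1571: (213.252,70.515) → (205.663,67.157) → (176.649,59.295) → (148.598,52.987) → (143.899,54.291)

[2] `<polyline>` open polyline, #0000ff→cut S875 F1571: (251.830,54.485) → (79.776,41.326) → (126.834,106.084) → (167.452,98.491) → (182.190,42.589) → (217.136,113.001)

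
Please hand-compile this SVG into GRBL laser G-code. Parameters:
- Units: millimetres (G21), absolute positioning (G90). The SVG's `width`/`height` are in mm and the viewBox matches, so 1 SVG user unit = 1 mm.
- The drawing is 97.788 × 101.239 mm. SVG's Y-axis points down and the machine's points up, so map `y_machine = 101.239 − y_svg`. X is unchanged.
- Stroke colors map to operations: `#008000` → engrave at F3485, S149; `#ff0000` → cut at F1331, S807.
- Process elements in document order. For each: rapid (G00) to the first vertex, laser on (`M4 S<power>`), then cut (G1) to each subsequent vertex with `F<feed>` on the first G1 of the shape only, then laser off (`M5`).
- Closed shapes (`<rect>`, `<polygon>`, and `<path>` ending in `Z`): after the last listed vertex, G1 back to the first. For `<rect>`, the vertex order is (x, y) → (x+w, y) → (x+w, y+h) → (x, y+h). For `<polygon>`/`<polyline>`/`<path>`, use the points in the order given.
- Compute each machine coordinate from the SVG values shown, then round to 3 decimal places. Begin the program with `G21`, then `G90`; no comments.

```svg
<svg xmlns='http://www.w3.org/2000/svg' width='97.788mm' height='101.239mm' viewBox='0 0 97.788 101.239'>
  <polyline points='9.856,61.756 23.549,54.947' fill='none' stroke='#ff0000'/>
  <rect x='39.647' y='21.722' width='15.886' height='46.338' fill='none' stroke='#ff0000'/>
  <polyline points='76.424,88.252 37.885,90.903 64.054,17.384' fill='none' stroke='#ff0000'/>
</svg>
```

1 u = 1 mm; y_m = 101.239 − y.

[1] `<polyline>` line segment, #ff0000→cut S807 F1331: (9.856,39.483) → (23.549,46.292)

[2] `<rect>` rectangle, #ff0000→cut S807 F1331: (39.647,79.517) → (55.533,79.517) → (55.533,33.179) → (39.647,33.179) → (39.647,79.517) (closed)

[3] `<polyline>` open polyline, #ff0000→cut S807 F1331: (76.424,12.987) → (37.885,10.336) → (64.054,83.855)

G21
G90
G00 X9.856 Y39.483
M4 S807
G1 X23.549 Y46.292 F1331
M5
G00 X39.647 Y79.517
M4 S807
G1 X55.533 Y79.517 F1331
G1 X55.533 Y33.179
G1 X39.647 Y33.179
G1 X39.647 Y79.517
M5
G00 X76.424 Y12.987
M4 S807
G1 X37.885 Y10.336 F1331
G1 X64.054 Y83.855
M5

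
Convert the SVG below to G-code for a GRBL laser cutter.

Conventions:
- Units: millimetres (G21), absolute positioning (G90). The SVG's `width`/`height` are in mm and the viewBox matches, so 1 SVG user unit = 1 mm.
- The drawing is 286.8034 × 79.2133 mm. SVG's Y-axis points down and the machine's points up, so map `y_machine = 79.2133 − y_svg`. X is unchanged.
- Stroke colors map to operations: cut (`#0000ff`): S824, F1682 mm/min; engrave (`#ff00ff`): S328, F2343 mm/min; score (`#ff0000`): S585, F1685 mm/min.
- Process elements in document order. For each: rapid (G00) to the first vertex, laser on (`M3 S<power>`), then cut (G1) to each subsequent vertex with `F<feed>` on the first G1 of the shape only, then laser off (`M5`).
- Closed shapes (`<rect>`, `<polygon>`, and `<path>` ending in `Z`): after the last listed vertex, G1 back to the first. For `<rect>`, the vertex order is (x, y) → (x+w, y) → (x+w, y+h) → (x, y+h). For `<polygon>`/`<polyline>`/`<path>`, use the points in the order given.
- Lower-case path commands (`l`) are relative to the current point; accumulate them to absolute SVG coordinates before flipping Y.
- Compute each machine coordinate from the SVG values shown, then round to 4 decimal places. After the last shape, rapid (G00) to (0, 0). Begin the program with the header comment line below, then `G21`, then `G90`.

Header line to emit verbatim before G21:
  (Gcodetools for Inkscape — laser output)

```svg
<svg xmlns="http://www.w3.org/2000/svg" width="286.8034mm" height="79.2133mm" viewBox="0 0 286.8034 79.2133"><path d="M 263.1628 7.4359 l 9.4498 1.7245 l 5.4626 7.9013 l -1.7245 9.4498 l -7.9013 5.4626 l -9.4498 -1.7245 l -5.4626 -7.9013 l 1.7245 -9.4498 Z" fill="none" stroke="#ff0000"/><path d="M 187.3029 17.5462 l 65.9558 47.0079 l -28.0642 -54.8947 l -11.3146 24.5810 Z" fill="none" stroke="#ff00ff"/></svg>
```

(Gcodetools for Inkscape — laser output)
G21
G90
G00 X263.1628 Y71.7774
M3 S585
G1 X272.6126 Y70.0529 F1685
G1 X278.0752 Y62.1516
G1 X276.3507 Y52.7018
G1 X268.4494 Y47.2392
G1 X258.9996 Y48.9637
G1 X253.5370 Y56.8650
G1 X255.2615 Y66.3148
G1 X263.1628 Y71.7774
M5
G00 X187.3029 Y61.6671
M3 S328
G1 X253.2587 Y14.6592 F2343
G1 X225.1945 Y69.5539
G1 X213.8799 Y44.9729
G1 X187.3029 Y61.6671
M5
G00 X0.0000 Y0.0000

1 u = 1 mm; y_m = 79.2133 − y.

[1] `<path>` regular polygon, #ff0000→score S585 F1685: (263.1628,71.7774) → (272.6126,70.0529) → (278.0752,62.1516) → (276.3507,52.7018) → (268.4494,47.2392) → (258.9996,48.9637) → (253.5370,56.8650) → (255.2615,66.3148) → (263.1628,71.7774) (closed)

[2] `<path>` closed polygon, #ff00ff→engrave S328 F2343: (187.3029,61.6671) → (253.2587,14.6592) → (225.1945,69.5539) → (213.8799,44.9729) → (187.3029,61.6671) (closed)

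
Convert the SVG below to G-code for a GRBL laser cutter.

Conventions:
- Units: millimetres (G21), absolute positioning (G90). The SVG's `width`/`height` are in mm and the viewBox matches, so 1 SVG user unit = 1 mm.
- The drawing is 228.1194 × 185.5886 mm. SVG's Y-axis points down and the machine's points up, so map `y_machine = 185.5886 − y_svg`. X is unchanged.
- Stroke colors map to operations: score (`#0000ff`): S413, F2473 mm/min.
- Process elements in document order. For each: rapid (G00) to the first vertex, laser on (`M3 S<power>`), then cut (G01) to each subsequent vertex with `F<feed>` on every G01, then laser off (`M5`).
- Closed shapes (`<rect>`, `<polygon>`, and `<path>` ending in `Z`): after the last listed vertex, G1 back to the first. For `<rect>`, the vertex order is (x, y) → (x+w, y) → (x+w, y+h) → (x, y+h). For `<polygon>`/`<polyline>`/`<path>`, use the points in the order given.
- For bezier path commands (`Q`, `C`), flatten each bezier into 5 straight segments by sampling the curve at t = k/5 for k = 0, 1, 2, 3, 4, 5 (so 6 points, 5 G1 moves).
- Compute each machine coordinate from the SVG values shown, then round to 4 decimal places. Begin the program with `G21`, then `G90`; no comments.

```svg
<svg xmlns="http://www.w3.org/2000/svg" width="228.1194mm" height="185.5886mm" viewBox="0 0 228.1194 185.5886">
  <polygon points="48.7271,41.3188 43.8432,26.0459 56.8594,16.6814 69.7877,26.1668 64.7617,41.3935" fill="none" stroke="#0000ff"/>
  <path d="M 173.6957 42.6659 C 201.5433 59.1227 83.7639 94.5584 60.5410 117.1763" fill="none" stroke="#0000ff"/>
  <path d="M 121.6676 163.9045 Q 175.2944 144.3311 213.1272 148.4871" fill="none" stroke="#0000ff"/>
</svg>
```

G21
G90
G00 X48.7271 Y144.2698
M3 S413
G01 X43.8432 Y159.5427 F2473
G01 X56.8594 Y168.9072 F2473
G01 X69.7877 Y159.4218 F2473
G01 X64.7617 Y144.1951 F2473
G01 X48.7271 Y144.2698 F2473
M5
G00 X173.6957 Y142.9227
M3 S413
G01 X174.8505 Y131.0255 F2473
G01 X152.5836 Y116.0997 F2473
G01 X118.4239 Y99.6713 F2473
G01 X83.9001 Y83.2668 F2473
G01 X60.5410 Y68.4123 F2473
M5
G00 X121.6676 Y21.6841
M3 S413
G01 X142.4866 Y28.5643 F2473
G01 X162.0420 Y33.5461 F2473
G01 X180.3339 Y36.6296 F2473
G01 X197.3623 Y37.8147 F2473
G01 X213.1272 Y37.1015 F2473
M5

viewBox `0 0 228.1194 185.5886` with mm width/height → 1 unit = 1 mm. Flip: y_m = 185.5886 − y_svg.

**Shape 1** — `<polygon>` regular polygon, stroke `#0000ff` → score (S413, F2473). Machine vertices: (48.7271,144.2698) → (43.8432,159.5427) → (56.8594,168.9072) → (69.7877,159.4218) → (64.7617,144.1951) → (48.7271,144.2698). Closed: final G1 returns to the first vertex.

**Shape 2** — `<path>` cubic bezier, stroke `#0000ff` → score (S413, F2473). Control points (SVG): P0=(173.6957,42.6659), P1=(201.5433,59.1227), P2=(83.7639,94.5584), P3=(60.5410,117.1763); sampled at t=k/5. Machine vertices: (173.6957,142.9227) → (174.8505,131.0255) → (152.5836,116.0997) → (118.4239,99.6713) → (83.9001,83.2668) → (60.5410,68.4123). Open path.

**Shape 3** — `<path>` quadratic bezier, stroke `#0000ff` → score (S413, F2473). Control points (SVG): P0=(121.6676,163.9045), P1=(175.2944,144.3311), P2=(213.1272,148.4871); sampled at t=k/5. Machine vertices: (121.6676,21.6841) → (142.4866,28.5643) → (162.0420,33.5461) → (180.3339,36.6296) → (197.3623,37.8147) → (213.1272,37.1015). Open path.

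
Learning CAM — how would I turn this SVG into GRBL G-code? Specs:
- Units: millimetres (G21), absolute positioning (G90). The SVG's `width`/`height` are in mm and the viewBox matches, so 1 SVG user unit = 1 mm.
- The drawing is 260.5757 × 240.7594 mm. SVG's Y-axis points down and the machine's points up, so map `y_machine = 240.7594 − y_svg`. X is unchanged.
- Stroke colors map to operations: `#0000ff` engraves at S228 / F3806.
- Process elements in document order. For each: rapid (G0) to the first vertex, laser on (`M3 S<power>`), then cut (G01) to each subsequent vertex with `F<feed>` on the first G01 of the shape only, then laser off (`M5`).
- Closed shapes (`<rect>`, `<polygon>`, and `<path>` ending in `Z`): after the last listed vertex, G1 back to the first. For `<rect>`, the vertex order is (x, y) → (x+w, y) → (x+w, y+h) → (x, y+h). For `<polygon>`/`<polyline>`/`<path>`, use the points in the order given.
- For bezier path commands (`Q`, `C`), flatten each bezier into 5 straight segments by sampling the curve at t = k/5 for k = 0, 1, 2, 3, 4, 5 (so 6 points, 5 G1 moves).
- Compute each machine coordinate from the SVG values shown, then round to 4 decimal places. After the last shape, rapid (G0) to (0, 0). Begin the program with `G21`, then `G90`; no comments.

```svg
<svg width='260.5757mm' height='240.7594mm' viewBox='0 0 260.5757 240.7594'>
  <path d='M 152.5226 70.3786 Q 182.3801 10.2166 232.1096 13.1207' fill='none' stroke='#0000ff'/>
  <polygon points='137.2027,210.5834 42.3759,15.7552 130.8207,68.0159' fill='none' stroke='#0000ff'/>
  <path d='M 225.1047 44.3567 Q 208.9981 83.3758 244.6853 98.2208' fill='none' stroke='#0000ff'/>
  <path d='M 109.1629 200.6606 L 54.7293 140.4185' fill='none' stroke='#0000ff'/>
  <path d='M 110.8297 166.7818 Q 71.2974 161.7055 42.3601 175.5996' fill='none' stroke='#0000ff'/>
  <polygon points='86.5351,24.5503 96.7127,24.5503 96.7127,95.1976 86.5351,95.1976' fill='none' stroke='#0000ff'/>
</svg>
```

1 u = 1 mm; y_m = 240.7594 − y.

[1] `<path>` quadratic bezier, #0000ff→engrave S228 F3806: (152.5226,170.3808) → (165.2605,191.9230) → (179.5881,208.4198) → (195.5055,219.8714) → (213.0127,226.2777) → (232.1096,227.6387)

[2] `<polygon>` closed polygon, #0000ff→engrave S228 F3806: (137.2027,30.1760) → (42.3759,225.0042) → (130.8207,172.7435) → (137.2027,30.1760) (closed)

[3] `<path>` quadratic bezier, #0000ff→engrave S228 F3806: (225.1047,196.4027) → (220.7338,181.7620) → (220.5064,169.0553) → (224.4225,158.2825) → (232.4822,149.4436) → (244.6853,142.5386)

[4] `<path>` line segment, #0000ff→engrave S228 F3806: (109.1629,40.0988) → (54.7293,100.3409)

[5] `<path>` quadratic bezier, #0000ff→engrave S228 F3806: (110.8297,73.9776) → (95.4406,75.2493) → (80.8991,75.0034) → (67.2051,73.2398) → (54.3588,69.9586) → (42.3601,65.1598)

[6] `<polygon>` rectangle, #0000ff→engrave S228 F3806: (86.5351,216.2091) → (96.7127,216.2091) → (96.7127,145.5618) → (86.5351,145.5618) → (86.5351,216.2091) (closed)

G21
G90
G0 X152.5226 Y170.3808
M3 S228
G01 X165.2605 Y191.9230 F3806
G01 X179.5881 Y208.4198
G01 X195.5055 Y219.8714
G01 X213.0127 Y226.2777
G01 X232.1096 Y227.6387
M5
G0 X137.2027 Y30.1760
M3 S228
G01 X42.3759 Y225.0042 F3806
G01 X130.8207 Y172.7435
G01 X137.2027 Y30.1760
M5
G0 X225.1047 Y196.4027
M3 S228
G01 X220.7338 Y181.7620 F3806
G01 X220.5064 Y169.0553
G01 X224.4225 Y158.2825
G01 X232.4822 Y149.4436
G01 X244.6853 Y142.5386
M5
G0 X109.1629 Y40.0988
M3 S228
G01 X54.7293 Y100.3409 F3806
M5
G0 X110.8297 Y73.9776
M3 S228
G01 X95.4406 Y75.2493 F3806
G01 X80.8991 Y75.0034
G01 X67.2051 Y73.2398
G01 X54.3588 Y69.9586
G01 X42.3601 Y65.1598
M5
G0 X86.5351 Y216.2091
M3 S228
G01 X96.7127 Y216.2091 F3806
G01 X96.7127 Y145.5618
G01 X86.5351 Y145.5618
G01 X86.5351 Y216.2091
M5
G0 X0.0000 Y0.0000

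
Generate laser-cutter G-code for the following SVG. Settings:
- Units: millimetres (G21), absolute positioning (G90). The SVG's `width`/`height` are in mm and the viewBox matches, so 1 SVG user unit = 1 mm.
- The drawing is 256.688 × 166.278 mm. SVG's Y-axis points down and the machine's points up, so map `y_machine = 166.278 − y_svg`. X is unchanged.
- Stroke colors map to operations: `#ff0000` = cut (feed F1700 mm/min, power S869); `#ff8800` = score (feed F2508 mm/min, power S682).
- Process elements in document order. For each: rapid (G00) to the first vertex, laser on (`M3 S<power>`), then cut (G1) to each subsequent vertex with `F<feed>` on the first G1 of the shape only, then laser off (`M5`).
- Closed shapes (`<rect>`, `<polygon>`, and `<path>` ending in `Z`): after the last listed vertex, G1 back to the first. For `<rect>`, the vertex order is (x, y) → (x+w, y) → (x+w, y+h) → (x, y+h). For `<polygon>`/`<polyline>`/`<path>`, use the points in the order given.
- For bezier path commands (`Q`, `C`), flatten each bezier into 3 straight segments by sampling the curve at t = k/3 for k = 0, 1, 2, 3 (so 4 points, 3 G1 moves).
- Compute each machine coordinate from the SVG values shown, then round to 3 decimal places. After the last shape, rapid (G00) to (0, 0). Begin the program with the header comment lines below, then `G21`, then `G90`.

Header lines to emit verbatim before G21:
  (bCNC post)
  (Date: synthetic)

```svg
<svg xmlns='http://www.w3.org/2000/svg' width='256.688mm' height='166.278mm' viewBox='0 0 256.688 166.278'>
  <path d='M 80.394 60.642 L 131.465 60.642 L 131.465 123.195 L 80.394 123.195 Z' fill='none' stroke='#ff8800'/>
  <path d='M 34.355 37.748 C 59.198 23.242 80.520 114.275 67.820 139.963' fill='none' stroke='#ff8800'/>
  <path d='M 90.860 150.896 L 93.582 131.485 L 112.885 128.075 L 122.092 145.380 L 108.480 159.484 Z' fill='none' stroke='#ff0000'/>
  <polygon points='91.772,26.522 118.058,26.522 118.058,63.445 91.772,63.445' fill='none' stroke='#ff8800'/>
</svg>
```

(bCNC post)
(Date: synthetic)
G21
G90
G00 X80.394 Y105.636
M3 S682
G1 X131.465 Y105.636 F2508
G1 X131.465 Y43.083
G1 X80.394 Y43.083
G1 X80.394 Y105.636
M5
G00 X34.355 Y128.530
M3 S682
G1 X56.895 Y114.185 F2508
G1 X70.309 Y67.456
G1 X67.820 Y26.315
M5
G00 X90.860 Y15.382
M3 S869
G1 X93.582 Y34.793 F1700
G1 X112.885 Y38.203
G1 X122.092 Y20.898
G1 X108.480 Y6.794
G1 X90.860 Y15.382
M5
G00 X91.772 Y139.756
M3 S682
G1 X118.058 Y139.756 F2508
G1 X118.058 Y102.833
G1 X91.772 Y102.833
G1 X91.772 Y139.756
M5
G00 X0.000 Y0.000

viewBox `0 0 256.688 166.278` with mm width/height → 1 unit = 1 mm. Flip: y_m = 166.278 − y_svg.

**Shape 1** — `<path>` rectangle, stroke `#ff8800` → score (S682, F2508). Machine vertices: (80.394,105.636) → (131.465,105.636) → (131.465,43.083) → (80.394,43.083) → (80.394,105.636). Closed: final G1 returns to the first vertex.

**Shape 2** — `<path>` cubic bezier, stroke `#ff8800` → score (S682, F2508). Control points (SVG): P0=(34.355,37.748), P1=(59.198,23.242), P2=(80.520,114.275), P3=(67.820,139.963); sampled at t=k/3. Machine vertices: (34.355,128.530) → (56.895,114.185) → (70.309,67.456) → (67.820,26.315). Open path.

**Shape 3** — `<path>` regular polygon, stroke `#ff0000` → cut (S869, F1700). Machine vertices: (90.860,15.382) → (93.582,34.793) → (112.885,38.203) → (122.092,20.898) → (108.480,6.794) → (90.860,15.382). Closed: final G1 returns to the first vertex.

**Shape 4** — `<polygon>` rectangle, stroke `#ff8800` → score (S682, F2508). Machine vertices: (91.772,139.756) → (118.058,139.756) → (118.058,102.833) → (91.772,102.833) → (91.772,139.756). Closed: final G1 returns to the first vertex.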